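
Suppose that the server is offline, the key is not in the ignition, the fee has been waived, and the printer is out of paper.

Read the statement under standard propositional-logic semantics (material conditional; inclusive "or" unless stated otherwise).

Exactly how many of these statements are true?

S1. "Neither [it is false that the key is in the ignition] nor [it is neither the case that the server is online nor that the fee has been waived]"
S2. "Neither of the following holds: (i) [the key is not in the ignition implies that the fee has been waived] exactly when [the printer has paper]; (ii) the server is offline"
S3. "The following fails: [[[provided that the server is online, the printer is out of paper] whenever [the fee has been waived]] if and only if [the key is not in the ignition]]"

Let G = "the key is in the ignition" (False), S = "the server is online" (False), U = "the fee has been waived" (True), V = "the printer has paper" (False).

S1: This is not G nor (S nor U).

not G = not False = True
S nor U = False nor True = False
not G nor (S nor U) = True nor False = False
So S1 is false.

S2: This is ((not G -> U) iff V) nor not S.

not G = not False = True
not G -> U = True -> True = True
(not G -> U) iff V = True iff False = False
not S = not False = True
((not G -> U) iff V) nor not S = False nor True = False
Thus S2 is false.

S3: In symbols: not ((U -> (S -> not V)) iff not G)

not V = not False = True
S -> not V = False -> True = True
U -> (S -> not V) = True -> True = True
not G = not False = True
(U -> (S -> not V)) iff not G = True iff True = True
not ((U -> (S -> not V)) iff not G) = not True = False
Hence S3 is false.

0 of the 3 statements are true (none).

0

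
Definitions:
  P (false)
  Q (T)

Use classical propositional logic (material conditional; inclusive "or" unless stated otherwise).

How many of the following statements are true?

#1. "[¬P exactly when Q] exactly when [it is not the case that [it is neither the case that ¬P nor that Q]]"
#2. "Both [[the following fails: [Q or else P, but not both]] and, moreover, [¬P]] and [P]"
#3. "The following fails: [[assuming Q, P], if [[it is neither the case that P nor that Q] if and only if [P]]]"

2

#1: This is (¬P ↔ Q) ↔ ¬(¬P ↓ Q).

¬P = ¬F = T
¬P ↔ Q = T ↔ T = T
¬P = ¬F = T
¬P ↓ Q = T ↓ T = F
¬(¬P ↓ Q) = ¬F = T
(¬P ↔ Q) ↔ ¬(¬P ↓ Q) = T ↔ T = T
So #1 is true.

#2: In symbols: (¬(Q ⊕ P) ∧ ¬P) ∧ P

Q ⊕ P = T ⊕ F = T
¬(Q ⊕ P) = ¬T = F
¬P = ¬F = T
¬(Q ⊕ P) ∧ ¬P = F ∧ T = F
(¬(Q ⊕ P) ∧ ¬P) ∧ P = F ∧ F = F
So #2 is false.

#3: This is ¬(((P ↓ Q) ↔ P) → (Q → P)).

P ↓ Q = F ↓ T = F
(P ↓ Q) ↔ P = F ↔ F = T
Q → P = T → F = F
((P ↓ Q) ↔ P) → (Q → P) = T → F = F
¬(((P ↓ Q) ↔ P) → (Q → P)) = ¬F = T
So #3 is true.

2 of the 3 statements are true (#1, #3).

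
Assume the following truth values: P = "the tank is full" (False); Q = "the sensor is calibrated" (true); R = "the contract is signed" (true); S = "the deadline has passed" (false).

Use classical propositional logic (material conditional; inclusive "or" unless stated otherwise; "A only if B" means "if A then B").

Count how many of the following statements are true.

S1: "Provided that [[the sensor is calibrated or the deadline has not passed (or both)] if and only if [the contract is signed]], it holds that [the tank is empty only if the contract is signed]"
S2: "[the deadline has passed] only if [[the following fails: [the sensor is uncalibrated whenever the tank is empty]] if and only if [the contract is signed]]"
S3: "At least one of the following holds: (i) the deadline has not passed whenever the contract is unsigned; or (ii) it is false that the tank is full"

S1: Parsed as ((Q ∨ ¬S) ↔ R) → (¬P → R)

¬S = ¬F = T
Q ∨ ¬S = T ∨ T = T
(Q ∨ ¬S) ↔ R = T ↔ T = T
¬P = ¬F = T
¬P → R = T → T = T
((Q ∨ ¬S) ↔ R) → (¬P → R) = T → T = T
Thus S1 is true.

S2: Parsed as S → (¬(¬P → ¬Q) ↔ R)

¬P = ¬F = T
¬Q = ¬T = F
¬P → ¬Q = T → F = F
¬(¬P → ¬Q) = ¬F = T
¬(¬P → ¬Q) ↔ R = T ↔ T = T
S → (¬(¬P → ¬Q) ↔ R) = F → T = T
Thus S2 is true.

S3: In symbols: (¬R → ¬S) ∨ ¬P

¬R = ¬T = F
¬S = ¬F = T
¬R → ¬S = F → T = T
¬P = ¬F = T
(¬R → ¬S) ∨ ¬P = T ∨ T = T
Thus S3 is true.

3 of the 3 statements are true (S1, S2, S3).

3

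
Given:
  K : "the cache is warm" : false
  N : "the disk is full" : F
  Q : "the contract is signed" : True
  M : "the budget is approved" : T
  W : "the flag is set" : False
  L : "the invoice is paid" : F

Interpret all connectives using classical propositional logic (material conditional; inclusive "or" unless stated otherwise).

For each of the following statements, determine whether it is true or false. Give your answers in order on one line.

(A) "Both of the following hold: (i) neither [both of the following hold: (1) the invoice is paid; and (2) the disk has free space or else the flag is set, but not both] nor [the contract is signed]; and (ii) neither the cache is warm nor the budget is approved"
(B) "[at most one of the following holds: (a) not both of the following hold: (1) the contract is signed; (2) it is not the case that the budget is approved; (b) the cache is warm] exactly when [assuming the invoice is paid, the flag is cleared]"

(A) F / (B) T

(A): Formalization: ((L & (~N xor W)) nor Q) & (K nor M)

~N = ~F = T
~N xor W = T xor F = T
L & (~N xor W) = F & T = F
(L & (~N xor W)) nor Q = F nor T = F
K nor M = F nor T = F
((L & (~N xor W)) nor Q) & (K nor M) = F & F = F
Hence (A) is false.

(B): In symbols: ((Q nand ~M) nand K) <-> (L -> ~W)

~M = ~T = F
Q nand ~M = T nand F = T
(Q nand ~M) nand K = T nand F = T
~W = ~F = T
L -> ~W = F -> T = T
((Q nand ~M) nand K) <-> (L -> ~W) = T <-> T = T
So (B) is true.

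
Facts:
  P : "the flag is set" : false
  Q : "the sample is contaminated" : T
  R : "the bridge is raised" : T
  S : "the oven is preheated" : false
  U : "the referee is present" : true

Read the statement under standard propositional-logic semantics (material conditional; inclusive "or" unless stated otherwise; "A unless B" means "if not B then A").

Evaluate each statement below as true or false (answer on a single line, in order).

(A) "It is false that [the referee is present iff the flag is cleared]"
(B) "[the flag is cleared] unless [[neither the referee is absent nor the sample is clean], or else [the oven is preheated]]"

(A): This is ¬(U ↔ ¬P).

¬P = ¬F = T
U ↔ ¬P = T ↔ T = T
¬(U ↔ ¬P) = ¬T = F
So (A) is false.

(B): In symbols: ¬P ∨ ((¬U ↓ ¬Q) ∨ S)

¬P = ¬F = T
¬U = ¬T = F
¬Q = ¬T = F
¬U ↓ ¬Q = F ↓ F = T
(¬U ↓ ¬Q) ∨ S = T ∨ F = T
¬P ∨ ((¬U ↓ ¬Q) ∨ S) = T ∨ T = T
Hence (B) is true.

(A) F; (B) T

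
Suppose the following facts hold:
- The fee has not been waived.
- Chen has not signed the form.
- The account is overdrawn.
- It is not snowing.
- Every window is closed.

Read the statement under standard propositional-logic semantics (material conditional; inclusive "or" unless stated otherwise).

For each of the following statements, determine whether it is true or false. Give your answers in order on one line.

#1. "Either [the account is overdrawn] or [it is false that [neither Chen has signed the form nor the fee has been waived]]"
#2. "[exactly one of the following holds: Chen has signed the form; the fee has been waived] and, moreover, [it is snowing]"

#1 T; #2 F

Let R = "the account is overdrawn" (T), Q = "Chen has signed the form" (F), P = "the fee has been waived" (F), S = "it is snowing" (F).

#1: This is R | ~(Q nor P).

Q nor P = F nor F = T
~(Q nor P) = ~T = F
R | ~(Q nor P) = T | F = T
So #1 is true.

#2: This is (Q xor P) & S.

Q xor P = F xor F = F
(Q xor P) & S = F & F = F
So #2 is false.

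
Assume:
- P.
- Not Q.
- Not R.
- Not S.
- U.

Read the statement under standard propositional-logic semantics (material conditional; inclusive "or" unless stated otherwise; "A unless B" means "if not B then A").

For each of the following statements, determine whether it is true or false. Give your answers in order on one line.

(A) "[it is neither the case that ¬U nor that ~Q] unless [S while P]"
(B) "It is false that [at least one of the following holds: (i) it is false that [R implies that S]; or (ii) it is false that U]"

(A) false; (B) true

(A): This is (~U nor ~Q) | (S & P).

~U = ~T = F
~Q = ~F = T
~U nor ~Q = F nor T = F
S & P = F & T = F
(~U nor ~Q) | (S & P) = F | F = F
Hence (A) is false.

(B): This is ~(~(R -> S) | ~U).

R -> S = F -> F = T
~(R -> S) = ~T = F
~U = ~T = F
~(R -> S) | ~U = F | F = F
~(~(R -> S) | ~U) = ~F = T
So (B) is true.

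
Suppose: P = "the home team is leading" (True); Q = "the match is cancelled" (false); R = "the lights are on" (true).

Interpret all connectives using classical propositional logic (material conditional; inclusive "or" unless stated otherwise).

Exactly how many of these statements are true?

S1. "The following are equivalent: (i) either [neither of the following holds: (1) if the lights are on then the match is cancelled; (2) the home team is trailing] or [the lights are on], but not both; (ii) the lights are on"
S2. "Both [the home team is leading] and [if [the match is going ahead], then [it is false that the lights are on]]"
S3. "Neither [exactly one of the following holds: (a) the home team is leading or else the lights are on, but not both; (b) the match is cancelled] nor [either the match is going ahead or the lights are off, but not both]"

0

S1: Formalization: (((R -> Q) nor ~P) xor R) <-> R

R -> Q = T -> F = F
~P = ~T = F
(R -> Q) nor ~P = F nor F = T
((R -> Q) nor ~P) xor R = T xor T = F
(((R -> Q) nor ~P) xor R) <-> R = F <-> T = F
Hence S1 is false.

S2: In symbols: P & (~Q -> ~R)

~Q = ~F = T
~R = ~T = F
~Q -> ~R = T -> F = F
P & (~Q -> ~R) = T & F = F
So S2 is false.

S3: In symbols: ((P xor R) xor Q) nor (~Q xor ~R)

P xor R = T xor T = F
(P xor R) xor Q = F xor F = F
~Q = ~F = T
~R = ~T = F
~Q xor ~R = T xor F = T
((P xor R) xor Q) nor (~Q xor ~R) = F nor T = F
So S3 is false.

0 of the 3 statements are true (none).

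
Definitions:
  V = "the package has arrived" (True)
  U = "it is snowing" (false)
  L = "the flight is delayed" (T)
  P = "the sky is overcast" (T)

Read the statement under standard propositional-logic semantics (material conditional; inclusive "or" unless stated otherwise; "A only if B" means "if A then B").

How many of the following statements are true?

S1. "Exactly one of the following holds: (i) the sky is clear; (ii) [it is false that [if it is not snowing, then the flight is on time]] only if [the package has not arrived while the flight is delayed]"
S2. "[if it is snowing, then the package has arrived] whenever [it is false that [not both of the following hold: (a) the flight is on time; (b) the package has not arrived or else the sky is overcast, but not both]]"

1

S1: This is ¬P ⊕ (¬(¬U → ¬L) → (¬V ∧ L)).

¬P = ¬T = F
¬U = ¬F = T
¬L = ¬T = F
¬U → ¬L = T → F = F
¬(¬U → ¬L) = ¬F = T
¬V = ¬T = F
¬V ∧ L = F ∧ T = F
¬(¬U → ¬L) → (¬V ∧ L) = T → F = F
¬P ⊕ (¬(¬U → ¬L) → (¬V ∧ L)) = F ⊕ F = F
So S1 is false.

S2: In symbols: ¬(¬L ↑ (¬V ⊕ P)) → (U → V)

¬L = ¬T = F
¬V = ¬T = F
¬V ⊕ P = F ⊕ T = T
¬L ↑ (¬V ⊕ P) = F ↑ T = T
¬(¬L ↑ (¬V ⊕ P)) = ¬T = F
U → V = F → T = T
¬(¬L ↑ (¬V ⊕ P)) → (U → V) = F → T = T
So S2 is true.

True statements: 1 (S2).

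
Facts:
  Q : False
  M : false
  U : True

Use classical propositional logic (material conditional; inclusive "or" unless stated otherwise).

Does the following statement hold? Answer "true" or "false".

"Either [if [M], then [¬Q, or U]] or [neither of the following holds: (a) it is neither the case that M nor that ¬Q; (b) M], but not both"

False.

Values: M=F, Q=F, U=T.
Formalization: (M → (¬Q ∨ U)) ⊕ ((M ↓ ¬Q) ↓ M)

¬Q = ¬F = T
¬Q ∨ U = T ∨ T = T
M → (¬Q ∨ U) = F → T = T
¬Q = ¬F = T
M ↓ ¬Q = F ↓ T = F
(M ↓ ¬Q) ↓ M = F ↓ F = T
(M → (¬Q ∨ U)) ⊕ ((M ↓ ¬Q) ↓ M) = T ⊕ T = F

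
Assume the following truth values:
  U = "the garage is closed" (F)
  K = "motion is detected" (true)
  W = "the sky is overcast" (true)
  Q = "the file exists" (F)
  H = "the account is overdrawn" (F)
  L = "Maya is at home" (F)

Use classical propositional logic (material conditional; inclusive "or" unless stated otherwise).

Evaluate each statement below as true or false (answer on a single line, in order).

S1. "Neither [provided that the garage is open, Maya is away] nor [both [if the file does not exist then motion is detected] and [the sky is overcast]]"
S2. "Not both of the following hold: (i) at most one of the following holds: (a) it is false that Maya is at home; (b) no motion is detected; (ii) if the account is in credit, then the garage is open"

S1: This is (~U -> ~L) nor ((~Q -> K) & W).

~U = ~F = T
~L = ~F = T
~U -> ~L = T -> T = T
~Q = ~F = T
~Q -> K = T -> T = T
(~Q -> K) & W = T & T = T
(~U -> ~L) nor ((~Q -> K) & W) = T nor T = F
So S1 is false.

S2: Formalization: (~L nand ~K) nand (~H -> ~U)

~L = ~F = T
~K = ~T = F
~L nand ~K = T nand F = T
~H = ~F = T
~U = ~F = T
~H -> ~U = T -> T = T
(~L nand ~K) nand (~H -> ~U) = T nand T = F
So S2 is false.

S1 false; S2 false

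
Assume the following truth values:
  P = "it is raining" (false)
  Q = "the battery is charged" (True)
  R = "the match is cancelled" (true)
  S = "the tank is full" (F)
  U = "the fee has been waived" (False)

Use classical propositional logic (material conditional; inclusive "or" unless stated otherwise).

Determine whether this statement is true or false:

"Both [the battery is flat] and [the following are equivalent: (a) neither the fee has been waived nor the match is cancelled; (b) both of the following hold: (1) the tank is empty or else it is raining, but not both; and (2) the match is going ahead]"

False

Values: Q=T, U=F, R=T, S=F, P=F.
This is ¬Q ∧ ((U ↓ R) ↔ ((¬S ⊕ P) ∧ ¬R)).

¬Q = ¬T = F
U ↓ R = F ↓ T = F
¬S = ¬F = T
¬S ⊕ P = T ⊕ F = T
¬R = ¬T = F
(¬S ⊕ P) ∧ ¬R = T ∧ F = F
(U ↓ R) ↔ ((¬S ⊕ P) ∧ ¬R) = F ↔ F = T
¬Q ∧ ((U ↓ R) ↔ ((¬S ⊕ P) ∧ ¬R)) = F ∧ T = F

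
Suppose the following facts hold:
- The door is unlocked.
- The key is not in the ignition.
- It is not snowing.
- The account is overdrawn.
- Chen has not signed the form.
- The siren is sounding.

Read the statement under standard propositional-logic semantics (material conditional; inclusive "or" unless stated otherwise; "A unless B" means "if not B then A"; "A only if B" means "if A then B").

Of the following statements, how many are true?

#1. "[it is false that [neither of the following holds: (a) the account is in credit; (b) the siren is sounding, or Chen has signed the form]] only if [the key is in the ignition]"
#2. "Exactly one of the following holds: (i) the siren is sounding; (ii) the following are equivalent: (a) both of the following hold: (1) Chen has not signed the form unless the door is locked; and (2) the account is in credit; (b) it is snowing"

0

Let D = "the account is overdrawn" (T), K = "the siren is sounding" (T), N = "Chen has signed the form" (F), U = "the key is in the ignition" (F), L = "the door is locked" (F), P = "it is snowing" (F).

#1: Parsed as ~(~D nor (K | N)) -> U

~D = ~T = F
K | N = T | F = T
~D nor (K | N) = F nor T = F
~(~D nor (K | N)) = ~F = T
~(~D nor (K | N)) -> U = T -> F = F
Hence #1 is false.

#2: This is K xor (((~N | L) & ~D) <-> P).

~N = ~F = T
~N | L = T | F = T
~D = ~T = F
(~N | L) & ~D = T & F = F
((~N | L) & ~D) <-> P = F <-> F = T
K xor (((~N | L) & ~D) <-> P) = T xor T = F
Hence #2 is false.

0 of the 2 statements are true (none).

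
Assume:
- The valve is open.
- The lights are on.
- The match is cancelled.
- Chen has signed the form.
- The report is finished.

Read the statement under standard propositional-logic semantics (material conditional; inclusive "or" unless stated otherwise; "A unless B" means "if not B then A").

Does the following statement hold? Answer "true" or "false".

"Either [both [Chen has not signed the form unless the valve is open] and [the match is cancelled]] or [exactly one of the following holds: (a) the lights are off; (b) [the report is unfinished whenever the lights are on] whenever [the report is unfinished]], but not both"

Let S = "Chen has signed the form" (T), P = "the valve is open" (T), R = "the match is cancelled" (T), Q = "the lights are on" (T), U = "the report is finished" (T).
This is ((~S | P) & R) xor (~Q xor (~U -> (Q -> ~U))).

~S = ~T = F
~S | P = F | T = T
(~S | P) & R = T & T = T
~Q = ~T = F
~U = ~T = F
~U = ~T = F
Q -> ~U = T -> F = F
~U -> (Q -> ~U) = F -> F = T
~Q xor (~U -> (Q -> ~U)) = F xor T = T
((~S | P) & R) xor (~Q xor (~U -> (Q -> ~U))) = T xor T = F

False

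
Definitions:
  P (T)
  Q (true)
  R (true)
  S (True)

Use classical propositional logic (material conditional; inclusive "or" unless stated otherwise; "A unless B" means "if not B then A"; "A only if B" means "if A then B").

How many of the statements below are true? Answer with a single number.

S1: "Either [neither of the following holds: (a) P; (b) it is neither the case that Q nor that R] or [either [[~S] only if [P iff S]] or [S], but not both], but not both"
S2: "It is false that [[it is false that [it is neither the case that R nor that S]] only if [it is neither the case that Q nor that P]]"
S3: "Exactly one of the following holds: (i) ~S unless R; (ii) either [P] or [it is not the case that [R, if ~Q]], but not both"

1

S1: Formalization: (P nor (Q nor R)) xor ((~S -> (P <-> S)) xor S)

Q nor R = T nor T = F
P nor (Q nor R) = T nor F = F
~S = ~T = F
P <-> S = T <-> T = T
~S -> (P <-> S) = F -> T = T
(~S -> (P <-> S)) xor S = T xor T = F
(P nor (Q nor R)) xor ((~S -> (P <-> S)) xor S) = F xor F = F
So S1 is false.

S2: This is ~(~(R nor S) -> (Q nor P)).

R nor S = T nor T = F
~(R nor S) = ~F = T
Q nor P = T nor T = F
~(R nor S) -> (Q nor P) = T -> F = F
~(~(R nor S) -> (Q nor P)) = ~F = T
So S2 is true.

S3: In symbols: (~S | R) xor (P xor ~(~Q -> R))

~S = ~T = F
~S | R = F | T = T
~Q = ~T = F
~Q -> R = F -> T = T
~(~Q -> R) = ~T = F
P xor ~(~Q -> R) = T xor F = T
(~S | R) xor (P xor ~(~Q -> R)) = T xor T = F
So S3 is false.

True statements: 1.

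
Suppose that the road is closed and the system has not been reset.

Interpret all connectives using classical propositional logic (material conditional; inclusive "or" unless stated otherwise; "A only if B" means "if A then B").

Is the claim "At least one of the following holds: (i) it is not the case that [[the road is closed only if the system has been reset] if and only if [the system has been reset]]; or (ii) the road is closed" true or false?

true

Let W = "the road is closed" (True), Q = "the system has been reset" (False).
Parsed as not ((W -> Q) iff Q) or W

W -> Q = True -> False = False
(W -> Q) iff Q = False iff False = True
not ((W -> Q) iff Q) = not True = False
not ((W -> Q) iff Q) or W = False or True = True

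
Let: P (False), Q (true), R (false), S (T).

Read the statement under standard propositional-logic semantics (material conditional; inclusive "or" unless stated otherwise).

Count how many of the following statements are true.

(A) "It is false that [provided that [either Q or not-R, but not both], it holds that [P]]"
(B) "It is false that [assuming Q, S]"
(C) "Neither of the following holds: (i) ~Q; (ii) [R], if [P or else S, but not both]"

(A): Parsed as ~((Q xor ~R) -> P)

~R = ~F = T
Q xor ~R = T xor T = F
(Q xor ~R) -> P = F -> F = T
~((Q xor ~R) -> P) = ~T = F
Thus (A) is false.

(B): In symbols: ~(Q -> S)

Q -> S = T -> T = T
~(Q -> S) = ~T = F
So (B) is false.

(C): Parsed as ~Q nor ((P xor S) -> R)

~Q = ~T = F
P xor S = F xor T = T
(P xor S) -> R = T -> F = F
~Q nor ((P xor S) -> R) = F nor F = T
So (C) is true.

True statements: 1 ((C)).

1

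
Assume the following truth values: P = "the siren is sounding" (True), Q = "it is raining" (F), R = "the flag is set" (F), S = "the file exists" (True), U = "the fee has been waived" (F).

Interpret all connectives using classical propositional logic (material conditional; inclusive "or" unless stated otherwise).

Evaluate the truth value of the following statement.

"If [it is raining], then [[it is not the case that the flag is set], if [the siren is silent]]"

In symbols: Q → (¬P → ¬R)

¬P = ¬T = F
¬R = ¬F = T
¬P → ¬R = F → T = T
Q → (¬P → ¬R) = F → T = T

True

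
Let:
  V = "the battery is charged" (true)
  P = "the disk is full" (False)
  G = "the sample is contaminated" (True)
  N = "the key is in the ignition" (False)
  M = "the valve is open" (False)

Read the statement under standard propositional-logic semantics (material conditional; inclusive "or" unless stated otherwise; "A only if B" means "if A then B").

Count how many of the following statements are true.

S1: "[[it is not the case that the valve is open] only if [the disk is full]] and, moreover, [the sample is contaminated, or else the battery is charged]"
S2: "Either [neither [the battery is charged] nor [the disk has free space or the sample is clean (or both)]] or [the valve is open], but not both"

0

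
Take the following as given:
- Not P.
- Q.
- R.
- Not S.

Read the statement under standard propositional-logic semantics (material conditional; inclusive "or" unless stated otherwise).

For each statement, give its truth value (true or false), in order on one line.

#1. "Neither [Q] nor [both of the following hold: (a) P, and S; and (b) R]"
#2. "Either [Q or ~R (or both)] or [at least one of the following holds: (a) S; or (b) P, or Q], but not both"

#1: In symbols: Q ↓ ((P ∧ S) ∧ R)

P ∧ S = F ∧ F = F
(P ∧ S) ∧ R = F ∧ T = F
Q ↓ ((P ∧ S) ∧ R) = T ↓ F = F
Hence #1 is false.

#2: In symbols: (Q ∨ ¬R) ⊕ (S ∨ (P ∨ Q))

¬R = ¬T = F
Q ∨ ¬R = T ∨ F = T
P ∨ Q = F ∨ T = T
S ∨ (P ∨ Q) = F ∨ T = T
(Q ∨ ¬R) ⊕ (S ∨ (P ∨ Q)) = T ⊕ T = F
Thus #2 is false.

#1 false / #2 false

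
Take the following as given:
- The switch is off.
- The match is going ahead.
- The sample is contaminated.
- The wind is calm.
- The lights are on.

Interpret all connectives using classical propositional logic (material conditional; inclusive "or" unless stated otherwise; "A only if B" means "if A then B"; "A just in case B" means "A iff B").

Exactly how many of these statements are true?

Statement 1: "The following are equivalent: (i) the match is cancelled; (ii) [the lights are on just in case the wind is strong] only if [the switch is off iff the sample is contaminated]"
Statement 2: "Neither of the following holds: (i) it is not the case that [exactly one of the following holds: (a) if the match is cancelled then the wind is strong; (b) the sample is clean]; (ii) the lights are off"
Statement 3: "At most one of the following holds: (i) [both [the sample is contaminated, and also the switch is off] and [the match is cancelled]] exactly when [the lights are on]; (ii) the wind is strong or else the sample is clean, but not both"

Let M = "the match is cancelled" (False), D = "the lights are on" (True), W = "the wind is strong" (False), Q = "the switch is on" (False), S = "the sample is contaminated" (True).

Statement 1: Parsed as M iff ((D iff W) -> (not Q iff S))

D iff W = True iff False = False
not Q = not False = True
not Q iff S = True iff True = True
(D iff W) -> (not Q iff S) = False -> True = True
M iff ((D iff W) -> (not Q iff S)) = False iff True = False
Thus Statement 1 is false.

Statement 2: Formalization: not ((M -> W) xor not S) nor not D

M -> W = False -> False = True
not S = not True = False
(M -> W) xor not S = True xor False = True
not ((M -> W) xor not S) = not True = False
not D = not True = False
not ((M -> W) xor not S) nor not D = False nor False = True
Thus Statement 2 is true.

Statement 3: Parsed as (((S and not Q) and M) iff D) nand (W xor not S)

not Q = not False = True
S and not Q = True and True = True
(S and not Q) and M = True and False = False
((S and not Q) and M) iff D = False iff True = False
not S = not True = False
W xor not S = False xor False = False
(((S and not Q) and M) iff D) nand (W xor not S) = False nand False = True
Thus Statement 3 is true.

True statements: 2.

2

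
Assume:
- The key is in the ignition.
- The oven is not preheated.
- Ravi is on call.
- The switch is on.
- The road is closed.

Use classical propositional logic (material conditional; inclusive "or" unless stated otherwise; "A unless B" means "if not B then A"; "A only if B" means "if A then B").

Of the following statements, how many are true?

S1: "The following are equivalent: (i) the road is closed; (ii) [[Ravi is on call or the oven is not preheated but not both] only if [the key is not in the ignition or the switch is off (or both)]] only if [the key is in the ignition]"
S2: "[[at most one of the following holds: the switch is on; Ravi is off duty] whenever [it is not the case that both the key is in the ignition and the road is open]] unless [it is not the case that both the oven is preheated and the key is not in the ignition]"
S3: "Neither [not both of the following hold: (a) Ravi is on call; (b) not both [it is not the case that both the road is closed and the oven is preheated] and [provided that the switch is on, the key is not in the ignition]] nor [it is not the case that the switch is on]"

Let V = "the road is closed" (T), M = "Ravi is on call" (T), R = "the oven is preheated" (F), Q = "the key is in the ignition" (T), U = "the switch is on" (T).

S1: Parsed as V ↔ (((M ⊕ ¬R) → (¬Q ∨ ¬U)) → Q)

¬R = ¬F = T
M ⊕ ¬R = T ⊕ T = F
¬Q = ¬T = F
¬U = ¬T = F
¬Q ∨ ¬U = F ∨ F = F
(M ⊕ ¬R) → (¬Q ∨ ¬U) = F → F = T
((M ⊕ ¬R) → (¬Q ∨ ¬U)) → Q = T → T = T
V ↔ (((M ⊕ ¬R) → (¬Q ∨ ¬U)) → Q) = T ↔ T = T
So S1 is true.

S2: Formalization: ((Q ↑ ¬V) → (U ↑ ¬M)) ∨ (R ↑ ¬Q)

¬V = ¬T = F
Q ↑ ¬V = T ↑ F = T
¬M = ¬T = F
U ↑ ¬M = T ↑ F = T
(Q ↑ ¬V) → (U ↑ ¬M) = T → T = T
¬Q = ¬T = F
R ↑ ¬Q = F ↑ F = T
((Q ↑ ¬V) → (U ↑ ¬M)) ∨ (R ↑ ¬Q) = T ∨ T = T
So S2 is true.

S3: In symbols: (M ↑ ((V ↑ R) ↑ (U → ¬Q))) ↓ ¬U

V ↑ R = T ↑ F = T
¬Q = ¬T = F
U → ¬Q = T → F = F
(V ↑ R) ↑ (U → ¬Q) = T ↑ F = T
M ↑ ((V ↑ R) ↑ (U → ¬Q)) = T ↑ T = F
¬U = ¬T = F
(M ↑ ((V ↑ R) ↑ (U → ¬Q))) ↓ ¬U = F ↓ F = T
Hence S3 is true.

Count: 3.

3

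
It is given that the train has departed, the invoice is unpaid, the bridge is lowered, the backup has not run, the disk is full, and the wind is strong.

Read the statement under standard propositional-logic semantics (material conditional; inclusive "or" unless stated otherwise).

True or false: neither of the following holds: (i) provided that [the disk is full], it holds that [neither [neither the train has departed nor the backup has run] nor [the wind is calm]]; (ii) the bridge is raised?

False

Let U = "the disk is full" (T), P = "the train has departed" (T), S = "the backup has run" (F), V = "the wind is strong" (T), R = "the bridge is raised" (F).
In symbols: (U -> ((P nor S) nor ~V)) nor R

P nor S = T nor F = F
~V = ~T = F
(P nor S) nor ~V = F nor F = T
U -> ((P nor S) nor ~V) = T -> T = T
(U -> ((P nor S) nor ~V)) nor R = T nor F = F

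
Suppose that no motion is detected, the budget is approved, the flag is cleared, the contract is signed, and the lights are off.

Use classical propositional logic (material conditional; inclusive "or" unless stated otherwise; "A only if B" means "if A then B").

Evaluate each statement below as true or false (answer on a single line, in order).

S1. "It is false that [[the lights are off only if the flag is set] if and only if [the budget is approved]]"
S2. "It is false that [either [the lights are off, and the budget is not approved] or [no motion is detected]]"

Let G = "the lights are on" (F), P = "the flag is set" (F), U = "the budget is approved" (T), W = "motion is detected" (F).

S1: In symbols: ¬((¬G → P) ↔ U)

¬G = ¬F = T
¬G → P = T → F = F
(¬G → P) ↔ U = F ↔ T = F
¬((¬G → P) ↔ U) = ¬F = T
So S1 is true.

S2: Formalization: ¬((¬G ∧ ¬U) ∨ ¬W)

¬G = ¬F = T
¬U = ¬T = F
¬G ∧ ¬U = T ∧ F = F
¬W = ¬F = T
(¬G ∧ ¬U) ∨ ¬W = F ∨ T = T
¬((¬G ∧ ¬U) ∨ ¬W) = ¬T = F
So S2 is false.

S1 true; S2 false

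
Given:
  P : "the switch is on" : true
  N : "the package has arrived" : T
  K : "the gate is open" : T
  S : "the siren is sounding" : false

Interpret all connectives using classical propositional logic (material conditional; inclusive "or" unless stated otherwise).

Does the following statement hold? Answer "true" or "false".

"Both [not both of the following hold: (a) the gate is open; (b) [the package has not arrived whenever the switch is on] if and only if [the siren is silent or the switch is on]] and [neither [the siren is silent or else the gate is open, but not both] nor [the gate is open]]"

False.

This is (K nand ((P -> ~N) <-> (~S | P))) & ((~S xor K) nor K).

~N = ~T = F
P -> ~N = T -> F = F
~S = ~F = T
~S | P = T | T = T
(P -> ~N) <-> (~S | P) = F <-> T = F
K nand ((P -> ~N) <-> (~S | P)) = T nand F = T
~S = ~F = T
~S xor K = T xor T = F
(~S xor K) nor K = F nor T = F
(K nand ((P -> ~N) <-> (~S | P))) & ((~S xor K) nor K) = T & F = F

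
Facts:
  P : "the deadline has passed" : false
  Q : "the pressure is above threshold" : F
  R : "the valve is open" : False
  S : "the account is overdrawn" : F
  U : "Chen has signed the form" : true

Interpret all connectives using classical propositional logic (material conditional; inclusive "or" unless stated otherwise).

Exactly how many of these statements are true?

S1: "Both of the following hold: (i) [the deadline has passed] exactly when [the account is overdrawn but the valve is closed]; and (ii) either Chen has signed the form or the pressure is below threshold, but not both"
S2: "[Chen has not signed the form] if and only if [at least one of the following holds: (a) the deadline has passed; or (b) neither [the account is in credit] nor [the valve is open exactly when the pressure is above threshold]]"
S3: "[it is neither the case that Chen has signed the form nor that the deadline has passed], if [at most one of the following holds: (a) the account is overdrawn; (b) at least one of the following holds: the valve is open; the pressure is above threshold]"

1

S1: In symbols: (P iff (S and not R)) and (U xor not Q)

not R = not False = True
S and not R = False and True = False
P iff (S and not R) = False iff False = True
not Q = not False = True
U xor not Q = True xor True = False
(P iff (S and not R)) and (U xor not Q) = True and False = False
Thus S1 is false.

S2: Formalization: not U iff (P or (not S nor (R iff Q)))

not U = not True = False
not S = not False = True
R iff Q = False iff False = True
not S nor (R iff Q) = True nor True = False
P or (not S nor (R iff Q)) = False or False = False
not U iff (P or (not S nor (R iff Q))) = False iff False = True
Thus S2 is true.

S3: This is (S nand (R or Q)) -> (U nor P).

R or Q = False or False = False
S nand (R or Q) = False nand False = True
U nor P = True nor False = False
(S nand (R or Q)) -> (U nor P) = True -> False = False
Thus S3 is false.

Count: 1.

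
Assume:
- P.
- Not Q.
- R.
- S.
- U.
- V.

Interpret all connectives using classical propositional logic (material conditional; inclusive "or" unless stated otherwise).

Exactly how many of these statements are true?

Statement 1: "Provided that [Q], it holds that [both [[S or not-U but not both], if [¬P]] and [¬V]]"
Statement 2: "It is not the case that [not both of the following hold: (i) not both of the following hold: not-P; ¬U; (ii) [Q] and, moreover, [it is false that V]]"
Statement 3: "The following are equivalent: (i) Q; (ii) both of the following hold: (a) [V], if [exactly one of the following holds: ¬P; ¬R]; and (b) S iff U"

1

Statement 1: In symbols: Q -> ((not P -> (S xor not U)) and not V)

not P = not True = False
not U = not True = False
S xor not U = True xor False = True
not P -> (S xor not U) = False -> True = True
not V = not True = False
(not P -> (S xor not U)) and not V = True and False = False
Q -> ((not P -> (S xor not U)) and not V) = False -> False = True
Thus Statement 1 is true.

Statement 2: Parsed as not ((not P nand not U) nand (Q and not V))

not P = not True = False
not U = not True = False
not P nand not U = False nand False = True
not V = not True = False
Q and not V = False and False = False
(not P nand not U) nand (Q and not V) = True nand False = True
not ((not P nand not U) nand (Q and not V)) = not True = False
Hence Statement 2 is false.

Statement 3: Formalization: Q iff (((not P xor not R) -> V) and (S iff U))

not P = not True = False
not R = not True = False
not P xor not R = False xor False = False
(not P xor not R) -> V = False -> True = True
S iff U = True iff True = True
((not P xor not R) -> V) and (S iff U) = True and True = True
Q iff (((not P xor not R) -> V) and (S iff U)) = False iff True = False
Hence Statement 3 is false.

1 of the 3 statements is true.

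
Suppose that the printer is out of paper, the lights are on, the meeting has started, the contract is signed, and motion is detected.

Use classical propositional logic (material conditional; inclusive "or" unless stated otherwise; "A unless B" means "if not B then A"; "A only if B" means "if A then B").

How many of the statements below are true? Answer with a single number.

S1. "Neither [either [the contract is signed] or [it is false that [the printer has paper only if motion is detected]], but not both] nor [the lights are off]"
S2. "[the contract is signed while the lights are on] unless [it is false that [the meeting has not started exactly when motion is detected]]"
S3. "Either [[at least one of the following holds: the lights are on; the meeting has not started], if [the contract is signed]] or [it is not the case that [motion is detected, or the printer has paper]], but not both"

2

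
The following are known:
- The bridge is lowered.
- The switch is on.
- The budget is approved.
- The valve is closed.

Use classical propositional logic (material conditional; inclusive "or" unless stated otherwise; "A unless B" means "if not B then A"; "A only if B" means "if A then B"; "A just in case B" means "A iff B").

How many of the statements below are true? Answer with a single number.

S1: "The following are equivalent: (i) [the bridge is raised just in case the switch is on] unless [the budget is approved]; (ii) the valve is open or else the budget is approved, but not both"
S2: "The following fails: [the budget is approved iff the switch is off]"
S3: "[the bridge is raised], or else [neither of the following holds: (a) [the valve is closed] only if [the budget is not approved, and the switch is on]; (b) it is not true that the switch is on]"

3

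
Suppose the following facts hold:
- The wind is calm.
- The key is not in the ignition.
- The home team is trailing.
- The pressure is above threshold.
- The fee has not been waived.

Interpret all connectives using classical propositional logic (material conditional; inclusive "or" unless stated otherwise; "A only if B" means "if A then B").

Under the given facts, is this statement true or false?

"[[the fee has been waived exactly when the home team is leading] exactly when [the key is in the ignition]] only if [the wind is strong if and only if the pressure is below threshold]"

Let U = "the fee has been waived" (False), R = "the home team is leading" (False), Q = "the key is in the ignition" (False), P = "the wind is strong" (False), S = "the pressure is above threshold" (True).
In symbols: ((U iff R) iff Q) -> (P iff not S)

U iff R = False iff False = True
(U iff R) iff Q = True iff False = False
not S = not True = False
P iff not S = False iff False = True
((U iff R) iff Q) -> (P iff not S) = False -> True = True

True.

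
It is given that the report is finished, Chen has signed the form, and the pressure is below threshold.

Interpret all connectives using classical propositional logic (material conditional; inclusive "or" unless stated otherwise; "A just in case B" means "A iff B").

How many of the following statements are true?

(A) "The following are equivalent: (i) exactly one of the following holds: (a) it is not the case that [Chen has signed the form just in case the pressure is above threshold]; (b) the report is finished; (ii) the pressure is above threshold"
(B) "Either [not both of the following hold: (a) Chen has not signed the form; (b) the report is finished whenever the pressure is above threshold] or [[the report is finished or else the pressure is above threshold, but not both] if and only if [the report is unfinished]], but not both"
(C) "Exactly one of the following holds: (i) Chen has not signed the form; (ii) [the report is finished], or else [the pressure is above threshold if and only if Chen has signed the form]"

3

Let Q = "Chen has signed the form" (T), R = "the pressure is above threshold" (F), P = "the report is finished" (T).

(A): In symbols: (~(Q <-> R) xor P) <-> R

Q <-> R = T <-> F = F
~(Q <-> R) = ~F = T
~(Q <-> R) xor P = T xor T = F
(~(Q <-> R) xor P) <-> R = F <-> F = T
So (A) is true.

(B): This is (~Q nand (R -> P)) xor ((P xor R) <-> ~P).

~Q = ~T = F
R -> P = F -> T = T
~Q nand (R -> P) = F nand T = T
P xor R = T xor F = T
~P = ~T = F
(P xor R) <-> ~P = T <-> F = F
(~Q nand (R -> P)) xor ((P xor R) <-> ~P) = T xor F = T
Hence (B) is true.

(C): This is ~Q xor (P | (R <-> Q)).

~Q = ~T = F
R <-> Q = F <-> T = F
P | (R <-> Q) = T | F = T
~Q xor (P | (R <-> Q)) = F xor T = T
Hence (C) is true.

Count: 3.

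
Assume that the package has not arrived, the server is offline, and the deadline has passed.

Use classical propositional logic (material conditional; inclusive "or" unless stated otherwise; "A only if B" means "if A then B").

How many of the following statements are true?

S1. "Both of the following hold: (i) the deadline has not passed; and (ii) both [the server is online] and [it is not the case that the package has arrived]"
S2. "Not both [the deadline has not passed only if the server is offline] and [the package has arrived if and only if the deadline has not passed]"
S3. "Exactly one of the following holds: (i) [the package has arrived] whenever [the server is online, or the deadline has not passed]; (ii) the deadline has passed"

0

Let R = "the deadline has passed" (T), Q = "the server is online" (F), P = "the package has arrived" (F).

S1: In symbols: ~R & (Q & ~P)

~R = ~T = F
~P = ~F = T
Q & ~P = F & T = F
~R & (Q & ~P) = F & F = F
So S1 is false.

S2: In symbols: (~R -> ~Q) nand (P <-> ~R)

~R = ~T = F
~Q = ~F = T
~R -> ~Q = F -> T = T
~R = ~T = F
P <-> ~R = F <-> F = T
(~R -> ~Q) nand (P <-> ~R) = T nand T = F
So S2 is false.

S3: Parsed as ((Q | ~R) -> P) xor R

~R = ~T = F
Q | ~R = F | F = F
(Q | ~R) -> P = F -> F = T
((Q | ~R) -> P) xor R = T xor T = F
Thus S3 is false.

True statements: 0 (none).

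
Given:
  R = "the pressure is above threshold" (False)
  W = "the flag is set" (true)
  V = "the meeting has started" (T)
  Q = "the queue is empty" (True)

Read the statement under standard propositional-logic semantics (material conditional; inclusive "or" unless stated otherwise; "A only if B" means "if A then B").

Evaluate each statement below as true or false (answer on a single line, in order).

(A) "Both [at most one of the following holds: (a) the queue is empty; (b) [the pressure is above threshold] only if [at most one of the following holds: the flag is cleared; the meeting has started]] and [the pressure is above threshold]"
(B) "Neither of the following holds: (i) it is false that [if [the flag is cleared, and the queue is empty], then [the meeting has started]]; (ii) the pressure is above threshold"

(A): This is (Q ↑ (R → (¬W ↑ V))) ∧ R.

¬W = ¬T = F
¬W ↑ V = F ↑ T = T
R → (¬W ↑ V) = F → T = T
Q ↑ (R → (¬W ↑ V)) = T ↑ T = F
(Q ↑ (R → (¬W ↑ V))) ∧ R = F ∧ F = F
Thus (A) is false.

(B): Formalization: ¬((¬W ∧ Q) → V) ↓ R

¬W = ¬T = F
¬W ∧ Q = F ∧ T = F
(¬W ∧ Q) → V = F → T = T
¬((¬W ∧ Q) → V) = ¬T = F
¬((¬W ∧ Q) → V) ↓ R = F ↓ F = T
Thus (B) is true.

(A) False; (B) True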